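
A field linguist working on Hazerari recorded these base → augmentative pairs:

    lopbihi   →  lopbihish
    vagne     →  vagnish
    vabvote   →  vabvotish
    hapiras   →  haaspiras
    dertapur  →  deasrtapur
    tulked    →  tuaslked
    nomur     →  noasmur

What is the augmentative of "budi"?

"budi" ends in a vowel. The stems ending in a vowel (lopbihi → lopbihish, vagne → vagnish, vabvote → vabvotish) drop the final letter and add -ish.
So budi → budish.

budish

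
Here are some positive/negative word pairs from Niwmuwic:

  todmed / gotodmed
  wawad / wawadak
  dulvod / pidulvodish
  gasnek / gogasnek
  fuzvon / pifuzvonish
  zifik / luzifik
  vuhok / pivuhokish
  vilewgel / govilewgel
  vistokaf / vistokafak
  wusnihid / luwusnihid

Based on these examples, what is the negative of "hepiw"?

wawad and todmed both end in -d yet inflect differently (wawadak, gotodmed), so the final letter is not what conditions the rule; the last vowel is.
"hepiw" has last vowel 'i'. The stems whose last vowel is 'i' (wusnihid → luwusnihid, zifik → luzifik) add the prefix lu-.
The other patterns: stems whose last vowel is 'a' add -ak; stems whose last vowel is 'e' add the prefix go-; stems whose last vowel is 'o' add pi- … -ish around the stem.
So hepiw → luhepiw.

luhepiw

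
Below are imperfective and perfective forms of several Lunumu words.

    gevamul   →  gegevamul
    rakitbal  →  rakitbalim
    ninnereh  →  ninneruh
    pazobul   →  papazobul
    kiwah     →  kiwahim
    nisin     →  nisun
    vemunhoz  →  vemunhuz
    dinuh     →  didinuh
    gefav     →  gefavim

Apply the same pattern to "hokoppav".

hokoppavim

rakitbal and gevamul both end in -l yet inflect differently (rakitbalim, gegevamul), so the final letter is not what conditions the rule; the last vowel is.
"hokoppav" has last vowel 'a'. The stems whose last vowel is 'a' (rakitbal → rakitbalim, gefav → gefavim, kiwah → kiwahim) add -im.
So hokoppav → hokoppavim.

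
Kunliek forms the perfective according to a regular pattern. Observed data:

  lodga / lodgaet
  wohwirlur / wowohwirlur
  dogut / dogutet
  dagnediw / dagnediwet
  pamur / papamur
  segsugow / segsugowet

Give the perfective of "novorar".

nonovorar

"novorar" ends in -r. The stems ending in -r (wohwirlur → wowohwirlur, pamur → papamur) repeat the first consonant+vowel as a prefix.
So novorar → nonovorar.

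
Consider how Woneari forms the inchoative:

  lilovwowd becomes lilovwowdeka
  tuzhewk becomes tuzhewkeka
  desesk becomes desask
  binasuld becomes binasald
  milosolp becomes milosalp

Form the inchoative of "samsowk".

desesk and tuzhewk both end in -k yet inflect differently (desask, tuzhewkeka), so the final letter is not what conditions the rule; the second-to-last letter is.
"samsowk" has second-to-last letter 'w'. The stems whose second-to-last letter is 'w' (tuzhewk → tuzhewkeka, lilovwowd → lilovwowdeka) add -eka.
The other pattern: stems whose second-to-last letter is 'l' or 's' change the last vowel to 'a'.
So samsowk → samsowkeka.

samsowkeka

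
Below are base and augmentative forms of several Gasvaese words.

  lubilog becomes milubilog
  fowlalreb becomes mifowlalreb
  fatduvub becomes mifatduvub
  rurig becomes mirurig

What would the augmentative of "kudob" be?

Every pair shown (lubilog → milubilog, fowlalreb → mifowlalreb, fatduvub → mifatduvub, …) follows the same rule: add the prefix mi-.
So kudob → mikudob.

mikudob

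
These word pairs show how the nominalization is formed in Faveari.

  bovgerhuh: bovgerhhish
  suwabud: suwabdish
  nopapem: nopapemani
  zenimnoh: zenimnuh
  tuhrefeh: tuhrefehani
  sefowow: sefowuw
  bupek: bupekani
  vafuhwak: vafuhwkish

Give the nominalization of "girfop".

girfup

zenimnoh and tuhrefeh both end in -h yet inflect differently (zenimnuh, tuhrefehani), so the final letter is not what conditions the rule; the last vowel is.
"girfop" has last vowel 'o'. The stems whose last vowel is 'o' (sefowow → sefowuw, zenimnoh → zenimnuh) change the last vowel to 'u'.
So girfop → girfup.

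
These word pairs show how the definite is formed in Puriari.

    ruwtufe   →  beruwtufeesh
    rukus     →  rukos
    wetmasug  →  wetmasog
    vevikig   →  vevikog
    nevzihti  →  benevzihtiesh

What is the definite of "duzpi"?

beduzpiesh

nevzihti and vevikig both have last vowel 'i' yet inflect differently (benevzihtiesh, vevikog), so the last vowel is not what conditions the rule; whether the stem ends in a vowel or a consonant is.
"duzpi" ends in a vowel. The stems ending in a vowel (nevzihti → benevzihtiesh, ruwtufe → beruwtufeesh) add be- … -esh around the stem.
The other pattern: stems ending in a consonant change the last vowel to 'o'.
So duzpi → beduzpiesh.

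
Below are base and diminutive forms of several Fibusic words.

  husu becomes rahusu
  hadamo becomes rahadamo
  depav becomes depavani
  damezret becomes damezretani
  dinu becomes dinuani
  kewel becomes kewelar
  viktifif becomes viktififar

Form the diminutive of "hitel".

rahitel

"hitel" begins with h-. The stems beginning with h- (husu → rahusu, hadamo → rahadamo) add the prefix ra-.
So hitel → rahitel.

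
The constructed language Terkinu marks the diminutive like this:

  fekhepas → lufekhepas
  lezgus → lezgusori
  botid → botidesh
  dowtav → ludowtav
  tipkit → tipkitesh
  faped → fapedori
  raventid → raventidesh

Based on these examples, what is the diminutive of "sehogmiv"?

fekhepas and lezgus both end in -s yet inflect differently (lufekhepas, lezgusori), so the final letter is not what conditions the rule; the last vowel is.
"sehogmiv" has last vowel 'i'. The stems whose last vowel is 'i' (tipkit → tipkitesh, botid → botidesh, raventid → raventidesh) add -esh.
So sehogmiv → sehogmivesh.

sehogmivesh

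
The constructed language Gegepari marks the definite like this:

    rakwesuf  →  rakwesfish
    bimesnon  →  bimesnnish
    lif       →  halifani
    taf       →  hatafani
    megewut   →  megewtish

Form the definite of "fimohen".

fimohnish

taf and rakwesuf both end in -f yet inflect differently (hatafani, rakwesfish), so the final letter is not what conditions the rule; the number of vowels is.
"fimohen" has 3 vowels. The stems with 3 vowels (rakwesuf → rakwesfish, megewut → megewtish, bimesnon → bimesnnish) delete the last vowel and add -ish.
So fimohen → fimohnish.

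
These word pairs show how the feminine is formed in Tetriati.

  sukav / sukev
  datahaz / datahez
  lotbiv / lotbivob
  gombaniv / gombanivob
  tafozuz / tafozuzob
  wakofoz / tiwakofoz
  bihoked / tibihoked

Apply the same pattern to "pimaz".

pimez

sukav and lotbiv both end in -v yet inflect differently (sukev, lotbivob), so the final letter is not what conditions the rule; the last vowel is.
"pimaz" has last vowel 'a'. The stems whose last vowel is 'a' (sukav → sukev, datahaz → datahez) change the last vowel to 'e'.
The other patterns: stems whose last vowel is 'i' or 'u' add -ob; stems whose last vowel is 'e' or 'o' add the prefix ti-.
So pimaz → pimez.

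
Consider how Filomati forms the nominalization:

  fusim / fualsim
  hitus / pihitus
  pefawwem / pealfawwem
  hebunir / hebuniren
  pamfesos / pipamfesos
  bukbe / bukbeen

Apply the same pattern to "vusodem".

vualsodem

pefawwem and bukbe both have last vowel 'e' yet inflect differently (pealfawwem, bukbeen), so the last vowel is not what conditions the rule; the final letter is.
"vusodem" ends in -m. The stems ending in -m (pefawwem → pealfawwem, fusim → fualsim) insert -al- after the first vowel.
So vusodem → vualsodem.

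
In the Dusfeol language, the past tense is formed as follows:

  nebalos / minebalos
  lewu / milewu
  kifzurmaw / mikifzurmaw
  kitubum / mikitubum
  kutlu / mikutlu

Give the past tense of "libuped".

Every pair shown (nebalos → minebalos, lewu → milewu, kifzurmaw → mikifzurmaw, …) follows the same rule: add the prefix mi-.
So libuped → milibuped.

milibuped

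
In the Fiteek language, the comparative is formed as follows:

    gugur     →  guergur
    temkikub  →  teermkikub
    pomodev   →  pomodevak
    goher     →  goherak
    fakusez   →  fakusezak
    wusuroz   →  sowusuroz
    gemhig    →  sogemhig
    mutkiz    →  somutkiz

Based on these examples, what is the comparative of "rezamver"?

rezamverak

gugur and goher both end in -r yet inflect differently (guergur, goherak), so the final letter is not what conditions the rule; the last vowel is.
"rezamver" has last vowel 'e'. The stems whose last vowel is 'e' (pomodev → pomodevak, goher → goherak, fakusez → fakusezak) add -ak.
The other patterns: stems whose last vowel is 'u' insert -er- after the first vowel; stems whose last vowel is 'i' or 'o' add the prefix so-.
So rezamver → rezamverak.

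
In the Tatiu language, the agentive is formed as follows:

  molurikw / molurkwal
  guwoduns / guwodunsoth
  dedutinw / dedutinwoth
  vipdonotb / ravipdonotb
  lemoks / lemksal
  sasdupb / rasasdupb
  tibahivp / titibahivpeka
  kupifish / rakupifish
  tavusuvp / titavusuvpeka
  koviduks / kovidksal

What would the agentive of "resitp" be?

raresitp

guwoduns and koviduks both end in -s yet inflect differently (guwodunsoth, kovidksal), so the final letter is not what conditions the rule; the second-to-last letter is.
"resitp" has second-to-last letter 't'. The one such stem in the data (vipdonotb → ravipdonotb) adds the prefix ra-, so the same rule applies.
So resitp → raresitp.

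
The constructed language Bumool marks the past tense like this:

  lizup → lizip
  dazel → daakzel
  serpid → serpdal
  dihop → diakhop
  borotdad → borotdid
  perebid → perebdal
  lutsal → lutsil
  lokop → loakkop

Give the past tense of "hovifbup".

hovifbip

dazel and lutsal both end in -l yet inflect differently (daakzel, lutsil), so the final letter is not what conditions the rule; the last vowel is.
"hovifbup" has last vowel 'u'. The one such stem in the data (lizup → lizip) changes the last vowel to 'i' (as do borotdad, lutsal), so the same rule applies.
So hovifbup → hovifbip.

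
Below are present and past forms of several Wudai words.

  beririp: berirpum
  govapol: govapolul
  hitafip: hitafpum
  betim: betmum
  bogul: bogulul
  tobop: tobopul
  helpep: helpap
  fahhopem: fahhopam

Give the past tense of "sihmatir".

sihmatrum

helpep and beririp both end in -p yet inflect differently (helpap, berirpum), so the final letter is not what conditions the rule; the last vowel is.
"sihmatir" has last vowel 'i'. The stems whose last vowel is 'i' (beririp → berirpum, betim → betmum, hitafip → hitafpum) delete the last vowel and add -um.
So sihmatir → sihmatrum.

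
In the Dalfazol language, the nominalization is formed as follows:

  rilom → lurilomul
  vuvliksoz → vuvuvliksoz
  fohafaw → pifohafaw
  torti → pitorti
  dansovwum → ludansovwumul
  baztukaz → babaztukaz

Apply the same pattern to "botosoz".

"botosoz" ends in -z. The stems ending in -z (baztukaz → babaztukaz, vuvliksoz → vuvuvliksoz) repeat the first consonant+vowel as a prefix.
The other patterns: stems ending in -m add lu- … -ul around the stem; stems ending in -i or -w add the prefix pi-.
So botosoz → bobotosoz.

bobotosoz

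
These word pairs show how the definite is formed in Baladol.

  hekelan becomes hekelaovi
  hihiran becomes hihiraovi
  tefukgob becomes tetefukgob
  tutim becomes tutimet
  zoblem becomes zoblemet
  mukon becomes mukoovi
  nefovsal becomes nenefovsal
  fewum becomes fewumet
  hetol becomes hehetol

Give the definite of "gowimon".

"gowimon" ends in -n. The stems ending in -n (hekelan → hekelaovi, hihiran → hihiraovi, mukon → mukoovi) drop the final letter and add -ovi.
The other patterns: stems ending in -m add -et; stems ending in -b or -l repeat the first consonant+vowel as a prefix.
So gowimon → gowimoovi.

gowimoovi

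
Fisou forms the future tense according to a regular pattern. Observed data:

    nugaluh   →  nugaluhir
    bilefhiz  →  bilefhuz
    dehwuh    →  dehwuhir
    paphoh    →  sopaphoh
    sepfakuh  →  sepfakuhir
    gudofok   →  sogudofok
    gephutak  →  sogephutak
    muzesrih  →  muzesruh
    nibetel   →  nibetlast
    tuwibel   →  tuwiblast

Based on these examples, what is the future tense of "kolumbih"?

"kolumbih" has last vowel 'i'. The stems whose last vowel is 'i' (muzesrih → muzesruh, bilefhiz → bilefhuz) change the last vowel to 'u'.
The other patterns: stems whose last vowel is 'u' add -ir; stems whose last vowel is 'e' delete the last vowel and add -ast; stems whose last vowel is 'a' or 'o' add the prefix so-.
So kolumbih → kolumbuh.

kolumbuh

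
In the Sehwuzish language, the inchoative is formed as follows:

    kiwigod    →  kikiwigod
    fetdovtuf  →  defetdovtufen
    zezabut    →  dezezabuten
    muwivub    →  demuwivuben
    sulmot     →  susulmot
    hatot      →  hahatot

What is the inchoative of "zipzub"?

zezabut and hatot both end in -t yet inflect differently (dezezabuten, hahatot), so the final letter is not what conditions the rule; the last vowel is.
"zipzub" has last vowel 'u'. The stems whose last vowel is 'u' (zezabut → dezezabuten, muwivub → demuwivuben, fetdovtuf → defetdovtufen) add de- … -en around the stem.
So zipzub → dezipzuben.

dezipzuben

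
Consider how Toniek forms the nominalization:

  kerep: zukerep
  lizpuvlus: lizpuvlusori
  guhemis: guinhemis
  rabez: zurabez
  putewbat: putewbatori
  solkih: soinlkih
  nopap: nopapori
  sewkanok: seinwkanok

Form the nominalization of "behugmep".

zubehugmep

"behugmep" has last vowel 'e'. The stems whose last vowel is 'e' (kerep → zukerep, rabez → zurabez) add the prefix zu-.
So behugmep → zubehugmep.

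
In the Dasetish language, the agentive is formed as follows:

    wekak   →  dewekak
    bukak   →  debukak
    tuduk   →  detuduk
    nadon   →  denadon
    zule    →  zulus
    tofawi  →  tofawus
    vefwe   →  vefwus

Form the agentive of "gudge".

gudgus

tuduk and tofawi both begin with t- yet inflect differently (detuduk, tofawus), so the first letter is not what conditions the rule; whether the stem ends in a vowel or a consonant is.
"gudge" ends in a vowel. The stems ending in a vowel (zule → zulus, tofawi → tofawus, vefwe → vefwus) drop the final letter and add -us.
The other pattern: stems ending in a consonant add the prefix de-.
So gudge → gudgus.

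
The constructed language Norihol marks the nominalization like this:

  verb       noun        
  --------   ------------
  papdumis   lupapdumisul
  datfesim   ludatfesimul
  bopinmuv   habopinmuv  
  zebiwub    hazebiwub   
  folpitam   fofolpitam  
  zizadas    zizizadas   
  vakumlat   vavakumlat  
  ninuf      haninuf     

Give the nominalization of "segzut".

hasegzut

"segzut" has last vowel 'u'. The stems whose last vowel is 'u' (bopinmuv → habopinmuv, zebiwub → hazebiwub, ninuf → haninuf) add the prefix ha-.
So segzut → hasegzut.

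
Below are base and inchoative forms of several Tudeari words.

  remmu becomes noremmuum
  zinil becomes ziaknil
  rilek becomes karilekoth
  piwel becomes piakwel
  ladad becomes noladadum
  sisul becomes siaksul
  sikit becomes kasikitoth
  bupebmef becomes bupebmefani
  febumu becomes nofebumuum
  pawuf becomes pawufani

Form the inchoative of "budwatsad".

nobudwatsadum

rilek and bupebmef both have last vowel 'e' yet inflect differently (karilekoth, bupebmefani), so the last vowel is not what conditions the rule; the final letter is.
"budwatsad" ends in -d. The one such stem in the data (ladad → noladadum) adds no- … -um around the stem, so the same rule applies.
The other patterns: stems ending in -k or -t add ka- … -oth around the stem; stems ending in -f add -ani; stems ending in -l insert -ak- after the first vowel.
So budwatsad → nobudwatsadum.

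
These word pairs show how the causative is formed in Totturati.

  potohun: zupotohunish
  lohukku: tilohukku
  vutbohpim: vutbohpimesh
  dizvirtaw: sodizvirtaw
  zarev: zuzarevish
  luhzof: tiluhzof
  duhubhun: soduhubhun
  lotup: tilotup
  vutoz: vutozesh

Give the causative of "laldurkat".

duhubhun and potohun both end in -n yet inflect differently (soduhubhun, zupotohunish), so the final letter is not what conditions the rule; the first letter is.
"laldurkat" begins with l-. The stems beginning with l- (lohukku → tilohukku, luhzof → tiluhzof, lotup → tilotup) add the prefix ti-.
The other patterns: stems beginning with v- add -esh; stems beginning with d- add the prefix so-; stems beginning with p- or z- add zu- … -ish around the stem.
So laldurkat → tilaldurkat.

tilaldurkat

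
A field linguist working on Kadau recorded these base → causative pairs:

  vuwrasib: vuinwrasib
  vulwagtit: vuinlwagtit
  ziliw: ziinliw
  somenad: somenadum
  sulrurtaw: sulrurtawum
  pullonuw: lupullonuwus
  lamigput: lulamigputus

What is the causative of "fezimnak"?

fezimnakum

"fezimnak" has last vowel 'a'. The stems whose last vowel is 'a' (somenad → somenadum, sulrurtaw → sulrurtawum) add -um.
The other patterns: stems whose last vowel is 'i' insert -in- after the first vowel; stems whose last vowel is 'u' add lu- … -us around the stem.
So fezimnak → fezimnakum.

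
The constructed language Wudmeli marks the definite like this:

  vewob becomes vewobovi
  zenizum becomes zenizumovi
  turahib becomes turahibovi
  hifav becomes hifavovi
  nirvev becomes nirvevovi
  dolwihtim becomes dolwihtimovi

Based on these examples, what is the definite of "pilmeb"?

Every pair shown (vewob → vewobovi, zenizum → zenizumovi, turahib → turahibovi, …) follows the same rule: add -ovi.
So pilmeb → pilmebovi.

pilmebovi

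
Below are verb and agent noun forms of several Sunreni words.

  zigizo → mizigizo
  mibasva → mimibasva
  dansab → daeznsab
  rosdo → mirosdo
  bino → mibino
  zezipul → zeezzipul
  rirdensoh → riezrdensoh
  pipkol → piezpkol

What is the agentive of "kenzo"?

bino and pipkol both have last vowel 'o' yet inflect differently (mibino, piezpkol), so the last vowel is not what conditions the rule; whether the stem ends in a vowel or a consonant is.
"kenzo" ends in a vowel. The stems ending in a vowel (mibasva → mimibasva, bino → mibino, zigizo → mizigizo) add the prefix mi-.
The other pattern: stems ending in a consonant insert -ez- after the first vowel.
So kenzo → mikenzo.

mikenzo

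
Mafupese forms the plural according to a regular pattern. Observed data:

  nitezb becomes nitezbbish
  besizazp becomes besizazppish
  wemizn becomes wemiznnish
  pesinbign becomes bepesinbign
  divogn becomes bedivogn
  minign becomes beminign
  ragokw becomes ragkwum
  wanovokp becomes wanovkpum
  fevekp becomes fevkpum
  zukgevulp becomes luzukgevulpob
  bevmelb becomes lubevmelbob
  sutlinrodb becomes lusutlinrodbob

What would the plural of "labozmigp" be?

belabozmigp

"labozmigp" has second-to-last letter 'g'. The stems whose second-to-last letter is 'g' (pesinbign → bepesinbign, divogn → bedivogn, minign → beminign) add the prefix be-.
So labozmigp → belabozmigp.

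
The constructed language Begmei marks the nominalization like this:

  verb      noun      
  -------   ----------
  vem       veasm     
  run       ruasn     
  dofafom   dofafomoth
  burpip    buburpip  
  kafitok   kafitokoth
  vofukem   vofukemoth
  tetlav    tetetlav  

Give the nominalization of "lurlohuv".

vem and vofukem both end in -m yet inflect differently (veasm, vofukemoth), so the final letter is not what conditions the rule; the number of vowels is.
"lurlohuv" has 3 vowels. The stems with 3 vowels (kafitok → kafitokoth, vofukem → vofukemoth, dofafom → dofafomoth) add -oth.
The other patterns: stems with 1 vowel insert -as- after the first vowel; stems with 2 vowels repeat the first consonant+vowel as a prefix.
So lurlohuv → lurlohuvoth.

lurlohuvoth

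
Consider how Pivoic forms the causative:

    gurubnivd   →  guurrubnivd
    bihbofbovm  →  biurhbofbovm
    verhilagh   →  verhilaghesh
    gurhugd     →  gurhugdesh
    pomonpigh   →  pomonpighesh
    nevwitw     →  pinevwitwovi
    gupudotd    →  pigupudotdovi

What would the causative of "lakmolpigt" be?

lakmolpigtesh

gurubnivd and gurhugd both end in -d yet inflect differently (guurrubnivd, gurhugdesh), so the final letter is not what conditions the rule; the second-to-last letter is.
"lakmolpigt" has second-to-last letter 'g'. The stems whose second-to-last letter is 'g' (verhilagh → verhilaghesh, gurhugd → gurhugdesh, pomonpigh → pomonpighesh) add -esh.
The other patterns: stems whose second-to-last letter is 'v' insert -ur- after the first vowel; stems whose second-to-last letter is 't' add pi- … -ovi around the stem.
So lakmolpigt → lakmolpigtesh.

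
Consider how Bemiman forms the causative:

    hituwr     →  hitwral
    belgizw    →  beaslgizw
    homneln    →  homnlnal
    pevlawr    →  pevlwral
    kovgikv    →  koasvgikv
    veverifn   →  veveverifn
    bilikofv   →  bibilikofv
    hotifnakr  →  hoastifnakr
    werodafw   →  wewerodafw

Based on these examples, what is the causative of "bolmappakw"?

belgizw and werodafw both end in -w yet inflect differently (beaslgizw, wewerodafw), so the final letter is not what conditions the rule; the second-to-last letter is.
"bolmappakw" has second-to-last letter 'k'. The stems whose second-to-last letter is 'k' (kovgikv → koasvgikv, hotifnakr → hoastifnakr) insert -as- after the first vowel.
So bolmappakw → boaslmappakw.

boaslmappakw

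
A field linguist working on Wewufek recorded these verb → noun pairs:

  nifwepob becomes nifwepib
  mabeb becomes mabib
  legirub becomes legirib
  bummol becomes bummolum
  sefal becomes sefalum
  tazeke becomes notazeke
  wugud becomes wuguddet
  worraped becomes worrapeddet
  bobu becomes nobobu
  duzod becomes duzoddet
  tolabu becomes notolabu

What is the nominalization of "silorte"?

nosilorte

worraped and mabeb both have last vowel 'e' yet inflect differently (worrapeddet, mabib), so the last vowel is not what conditions the rule; the final letter is.
"silorte" ends in -e. The one such stem in the data (tazeke → notazeke) adds the prefix no-, so the same rule applies.
So silorte → nosilorte.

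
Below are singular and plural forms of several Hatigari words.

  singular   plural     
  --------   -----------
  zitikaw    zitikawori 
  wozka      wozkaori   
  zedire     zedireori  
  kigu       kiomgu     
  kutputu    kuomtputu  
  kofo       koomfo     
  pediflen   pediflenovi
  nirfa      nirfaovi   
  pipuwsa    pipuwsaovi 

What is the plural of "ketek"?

wozka and nirfa both end in -a yet inflect differently (wozkaori, nirfaovi), so the final letter is not what conditions the rule; the first letter is.
"ketek" begins with k-. The stems beginning with k- (kigu → kiomgu, kutputu → kuomtputu, kofo → koomfo) insert -om- after the first vowel.
So ketek → keomtek.

keomtek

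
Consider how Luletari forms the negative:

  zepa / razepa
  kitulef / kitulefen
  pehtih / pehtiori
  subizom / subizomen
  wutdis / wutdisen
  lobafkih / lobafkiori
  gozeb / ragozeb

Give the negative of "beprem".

bepremen

gozeb and kitulef both have last vowel 'e' yet inflect differently (ragozeb, kitulefen), so the last vowel is not what conditions the rule; the final letter is.
"beprem" ends in -m. The one such stem in the data (subizom → subizomen) adds -en, so the same rule applies.
So beprem → bepremen.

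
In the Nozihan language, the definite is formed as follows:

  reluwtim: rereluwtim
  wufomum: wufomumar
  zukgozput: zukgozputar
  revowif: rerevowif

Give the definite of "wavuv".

"wavuv" has last vowel 'u'. The stems whose last vowel is 'u' (wufomum → wufomumar, zukgozput → zukgozputar) add -ar.
The other pattern: stems whose last vowel is 'i' repeat the first consonant+vowel as a prefix.
So wavuv → wavuvar.

wavuvar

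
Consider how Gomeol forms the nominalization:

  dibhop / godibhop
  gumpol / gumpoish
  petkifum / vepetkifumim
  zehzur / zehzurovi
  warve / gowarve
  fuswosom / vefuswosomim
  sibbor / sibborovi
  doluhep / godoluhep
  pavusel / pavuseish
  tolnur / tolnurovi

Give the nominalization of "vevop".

gumpol and fuswosom both have last vowel 'o' yet inflect differently (gumpoish, vefuswosomim), so the last vowel is not what conditions the rule; the final letter is.
"vevop" ends in -p. The stems ending in -p (dibhop → godibhop, doluhep → godoluhep) add the prefix go-.
The other patterns: stems ending in -l drop the final letter and add -ish; stems ending in -m add ve- … -im around the stem; stems ending in -r add -ovi.
So vevop → govevop.

govevop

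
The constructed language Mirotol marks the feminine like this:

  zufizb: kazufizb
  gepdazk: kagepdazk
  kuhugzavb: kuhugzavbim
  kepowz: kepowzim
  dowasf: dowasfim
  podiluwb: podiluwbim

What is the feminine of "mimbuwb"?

mimbuwbim

"mimbuwb" has second-to-last letter 'w'. The stems whose second-to-last letter is 'w' (kepowz → kepowzim, podiluwb → podiluwbim) add -im.
So mimbuwb → mimbuwbim.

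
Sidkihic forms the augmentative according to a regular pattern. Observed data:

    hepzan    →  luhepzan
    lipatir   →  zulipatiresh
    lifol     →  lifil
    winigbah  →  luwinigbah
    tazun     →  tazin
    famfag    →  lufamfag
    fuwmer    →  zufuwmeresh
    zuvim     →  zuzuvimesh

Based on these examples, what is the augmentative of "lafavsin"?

hepzan and tazun both end in -n yet inflect differently (luhepzan, tazin), so the final letter is not what conditions the rule; the last vowel is.
"lafavsin" has last vowel 'i'. The stems whose last vowel is 'i' (lipatir → zulipatiresh, zuvim → zuzuvimesh) add zu- … -esh around the stem.
So lafavsin → zulafavsinesh.

zulafavsinesh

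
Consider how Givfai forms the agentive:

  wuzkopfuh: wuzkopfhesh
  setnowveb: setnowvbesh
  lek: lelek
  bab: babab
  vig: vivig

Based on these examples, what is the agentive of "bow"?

bobow

bab and setnowveb both end in -b yet inflect differently (babab, setnowvbesh), so the final letter is not what conditions the rule; the number of vowels is.
"bow" has 1 vowel. The stems with 1 vowel (bab → babab, lek → lelek, vig → vivig) repeat the first consonant+vowel as a prefix.
The other pattern: stems with 3 vowels delete the last vowel and add -esh.
So bow → bobow.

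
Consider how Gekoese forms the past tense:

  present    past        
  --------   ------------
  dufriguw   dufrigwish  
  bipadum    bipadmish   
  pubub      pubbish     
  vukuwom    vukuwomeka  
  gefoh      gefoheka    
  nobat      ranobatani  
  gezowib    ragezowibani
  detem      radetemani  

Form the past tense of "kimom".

kimomeka

bipadum and vukuwom both end in -m yet inflect differently (bipadmish, vukuwomeka), so the final letter is not what conditions the rule; the last vowel is.
"kimom" has last vowel 'o'. The stems whose last vowel is 'o' (vukuwom → vukuwomeka, gefoh → gefoheka) add -eka.
The other patterns: stems whose last vowel is 'u' delete the last vowel and add -ish; stems whose last vowel is 'a', 'e' or 'i' add ra- … -ani around the stem.
So kimom → kimomeka.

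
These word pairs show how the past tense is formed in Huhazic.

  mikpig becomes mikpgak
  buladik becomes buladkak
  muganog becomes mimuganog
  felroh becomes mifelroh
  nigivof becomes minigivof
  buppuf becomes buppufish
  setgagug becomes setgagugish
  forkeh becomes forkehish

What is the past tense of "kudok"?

mikpig and muganog both end in -g yet inflect differently (mikpgak, mimuganog), so the final letter is not what conditions the rule; the last vowel is.
"kudok" has last vowel 'o'. The stems whose last vowel is 'o' (muganog → mimuganog, felroh → mifelroh, nigivof → minigivof) add the prefix mi-.
The other patterns: stems whose last vowel is 'i' delete the last vowel and add -ak; stems whose last vowel is 'e' or 'u' add -ish.
So kudok → mikudok.

mikudok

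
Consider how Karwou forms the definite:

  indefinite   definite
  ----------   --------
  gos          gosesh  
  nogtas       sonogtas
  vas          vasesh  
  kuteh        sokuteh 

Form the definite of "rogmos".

sorogmos

nogtas and gos both end in -s yet inflect differently (sonogtas, gosesh), so the final letter is not what conditions the rule; the number of vowels is.
"rogmos" has 2 vowels. The stems with 2 vowels (kuteh → sokuteh, nogtas → sonogtas) add the prefix so-.
So rogmos → sorogmos.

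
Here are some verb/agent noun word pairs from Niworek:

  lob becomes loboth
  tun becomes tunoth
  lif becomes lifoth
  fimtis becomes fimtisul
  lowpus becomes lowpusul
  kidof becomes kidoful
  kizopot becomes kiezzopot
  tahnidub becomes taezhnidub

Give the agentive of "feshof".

feshoful

lif and kidof both end in -f yet inflect differently (lifoth, kidoful), so the final letter is not what conditions the rule; the number of vowels is.
"feshof" has 2 vowels. The stems with 2 vowels (fimtis → fimtisul, lowpus → lowpusul, kidof → kidoful) add -ul.
So feshof → feshoful.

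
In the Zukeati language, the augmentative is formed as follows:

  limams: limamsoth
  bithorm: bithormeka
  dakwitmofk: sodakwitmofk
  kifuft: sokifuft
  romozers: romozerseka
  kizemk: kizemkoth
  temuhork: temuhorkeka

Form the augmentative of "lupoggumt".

"lupoggumt" has second-to-last letter 'm'. The stems whose second-to-last letter is 'm' (limams → limamsoth, kizemk → kizemkoth) add -oth.
The other patterns: stems whose second-to-last letter is 'r' add -eka; stems whose second-to-last letter is 'f' add the prefix so-.
So lupoggumt → lupoggumtoth.

lupoggumtoth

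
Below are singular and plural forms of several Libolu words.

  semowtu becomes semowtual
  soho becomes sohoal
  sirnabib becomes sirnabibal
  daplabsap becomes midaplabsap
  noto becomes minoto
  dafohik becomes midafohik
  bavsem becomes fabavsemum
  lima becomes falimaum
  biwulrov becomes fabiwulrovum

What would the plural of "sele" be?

seleal

"sele" begins with s-. The stems beginning with s- (semowtu → semowtual, soho → sohoal, sirnabib → sirnabibal) add -al.
The other patterns: stems beginning with d- or n- add the prefix mi-; stems beginning with b- or l- add fa- … -um around the stem.
So sele → seleal.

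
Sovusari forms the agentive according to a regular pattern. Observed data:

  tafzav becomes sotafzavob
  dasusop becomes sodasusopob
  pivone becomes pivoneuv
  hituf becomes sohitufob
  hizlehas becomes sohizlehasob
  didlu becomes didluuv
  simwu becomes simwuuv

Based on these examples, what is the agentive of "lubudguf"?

simwu and hituf both have last vowel 'u' yet inflect differently (simwuuv, sohitufob), so the last vowel is not what conditions the rule; whether the stem ends in a vowel or a consonant is.
"lubudguf" ends in a consonant. The stems ending in a consonant (tafzav → sotafzavob, hizlehas → sohizlehasob, dasusop → sodasusopob) add so- … -ob around the stem.
So lubudguf → solubudgufob.

solubudgufob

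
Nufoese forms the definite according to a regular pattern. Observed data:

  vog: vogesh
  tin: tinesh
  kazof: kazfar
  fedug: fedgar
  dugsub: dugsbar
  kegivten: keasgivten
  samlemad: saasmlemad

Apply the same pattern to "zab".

"zab" has 1 vowel. The stems with 1 vowel (vog → vogesh, tin → tinesh) add -esh.
The other patterns: stems with 2 vowels delete the last vowel and add -ar; stems with 3 vowels insert -as- after the first vowel.
So zab → zabesh.

zabesh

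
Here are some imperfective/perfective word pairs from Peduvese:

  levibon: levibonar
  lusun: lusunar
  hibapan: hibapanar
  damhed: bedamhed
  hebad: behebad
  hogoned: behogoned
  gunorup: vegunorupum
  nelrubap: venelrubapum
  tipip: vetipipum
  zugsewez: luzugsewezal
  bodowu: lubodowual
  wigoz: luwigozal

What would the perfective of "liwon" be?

liwonar

hibapan and hebad both have last vowel 'a' yet inflect differently (hibapanar, behebad), so the last vowel is not what conditions the rule; the final letter is.
"liwon" ends in -n. The stems ending in -n (levibon → levibonar, lusun → lusunar, hibapan → hibapanar) add -ar.
The other patterns: stems ending in -d add the prefix be-; stems ending in -p add ve- … -um around the stem; stems ending in -u or -z add lu- … -al around the stem.
So liwon → liwonar.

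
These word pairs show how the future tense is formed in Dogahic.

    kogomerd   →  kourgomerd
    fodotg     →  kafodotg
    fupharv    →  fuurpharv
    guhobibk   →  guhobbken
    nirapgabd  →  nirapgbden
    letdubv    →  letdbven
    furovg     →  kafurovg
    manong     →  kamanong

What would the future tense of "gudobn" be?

"gudobn" has second-to-last letter 'b'. The stems whose second-to-last letter is 'b' (nirapgabd → nirapgbden, guhobibk → guhobbken, letdubv → letdbven) delete the last vowel and add -en.
So gudobn → gudbnen.

gudbnen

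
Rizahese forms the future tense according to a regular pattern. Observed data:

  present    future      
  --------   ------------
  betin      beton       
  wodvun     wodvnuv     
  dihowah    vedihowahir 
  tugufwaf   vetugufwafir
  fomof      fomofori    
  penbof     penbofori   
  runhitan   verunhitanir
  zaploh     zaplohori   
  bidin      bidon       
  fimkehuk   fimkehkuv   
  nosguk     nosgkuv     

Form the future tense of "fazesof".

bidin and wodvun both end in -n yet inflect differently (bidon, wodvnuv), so the final letter is not what conditions the rule; the last vowel is.
"fazesof" has last vowel 'o'. The stems whose last vowel is 'o' (zaploh → zaplohori, fomof → fomofori, penbof → penbofori) add -ori.
So fazesof → fazesofori.

fazesofori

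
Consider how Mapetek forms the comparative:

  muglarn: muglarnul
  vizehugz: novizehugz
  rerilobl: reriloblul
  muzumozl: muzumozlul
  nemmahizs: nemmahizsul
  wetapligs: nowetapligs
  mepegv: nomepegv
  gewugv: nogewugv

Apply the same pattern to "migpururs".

wetapligs and nemmahizs both end in -s yet inflect differently (nowetapligs, nemmahizsul), so the final letter is not what conditions the rule; the second-to-last letter is.
"migpururs" has second-to-last letter 'r'. The one such stem in the data (muglarn → muglarnul) adds -ul, so the same rule applies.
So migpururs → migpurursul.

migpurursul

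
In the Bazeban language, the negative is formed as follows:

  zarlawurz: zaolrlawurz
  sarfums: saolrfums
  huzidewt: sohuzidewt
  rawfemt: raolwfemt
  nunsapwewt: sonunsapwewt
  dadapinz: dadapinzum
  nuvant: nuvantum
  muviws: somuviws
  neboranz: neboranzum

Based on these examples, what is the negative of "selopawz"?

soselopawz

nuvant and nunsapwewt both end in -t yet inflect differently (nuvantum, sonunsapwewt), so the final letter is not what conditions the rule; the second-to-last letter is.
"selopawz" has second-to-last letter 'w'. The stems whose second-to-last letter is 'w' (nunsapwewt → sonunsapwewt, huzidewt → sohuzidewt, muviws → somuviws) add the prefix so-.
The other patterns: stems whose second-to-last letter is 'n' add -um; stems whose second-to-last letter is 'm' or 'r' insert -ol- after the first vowel.
So selopawz → soselopawz.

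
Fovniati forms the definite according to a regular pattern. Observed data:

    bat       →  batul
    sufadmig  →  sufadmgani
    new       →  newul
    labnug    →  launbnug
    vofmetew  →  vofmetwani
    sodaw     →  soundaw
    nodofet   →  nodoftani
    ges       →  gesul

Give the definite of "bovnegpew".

bovnegpwani

new and sodaw both end in -w yet inflect differently (newul, soundaw), so the final letter is not what conditions the rule; the number of vowels is.
"bovnegpew" has 3 vowels. The stems with 3 vowels (vofmetew → vofmetwani, nodofet → nodoftani, sufadmig → sufadmgani) delete the last vowel and add -ani.
The other patterns: stems with 1 vowel add -ul; stems with 2 vowels insert -un- after the first vowel.
So bovnegpew → bovnegpwani.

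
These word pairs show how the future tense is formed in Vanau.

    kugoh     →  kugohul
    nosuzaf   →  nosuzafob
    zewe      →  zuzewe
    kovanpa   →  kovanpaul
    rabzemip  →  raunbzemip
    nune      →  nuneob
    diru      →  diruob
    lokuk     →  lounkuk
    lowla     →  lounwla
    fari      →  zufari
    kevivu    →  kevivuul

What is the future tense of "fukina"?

zewe and nune both end in -e yet inflect differently (zuzewe, nuneob), so the final letter is not what conditions the rule; the first letter is.
"fukina" begins with f-. The one such stem in the data (fari → zufari) adds the prefix zu-, so the same rule applies.
So fukina → zufukina.

zufukina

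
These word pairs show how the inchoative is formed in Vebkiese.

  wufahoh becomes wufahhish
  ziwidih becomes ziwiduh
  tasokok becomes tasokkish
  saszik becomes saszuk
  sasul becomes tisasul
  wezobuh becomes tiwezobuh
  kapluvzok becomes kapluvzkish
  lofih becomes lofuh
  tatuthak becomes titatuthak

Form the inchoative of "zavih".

zavuh

tasokok and tatuthak both end in -k yet inflect differently (tasokkish, titatuthak), so the final letter is not what conditions the rule; the last vowel is.
"zavih" has last vowel 'i'. The stems whose last vowel is 'i' (lofih → lofuh, ziwidih → ziwiduh, saszik → saszuk) change the last vowel to 'u'.
The other patterns: stems whose last vowel is 'o' delete the last vowel and add -ish; stems whose last vowel is 'a' or 'u' add the prefix ti-.
So zavih → zavuh.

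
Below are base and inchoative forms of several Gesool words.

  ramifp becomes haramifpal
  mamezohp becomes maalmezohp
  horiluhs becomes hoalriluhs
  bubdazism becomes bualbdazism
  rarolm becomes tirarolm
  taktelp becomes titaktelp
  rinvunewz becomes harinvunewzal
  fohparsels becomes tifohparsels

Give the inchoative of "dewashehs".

taktelp and mamezohp both end in -p yet inflect differently (titaktelp, maalmezohp), so the final letter is not what conditions the rule; the second-to-last letter is.
"dewashehs" has second-to-last letter 'h'. The stems whose second-to-last letter is 'h' (mamezohp → maalmezohp, horiluhs → hoalriluhs) insert -al- after the first vowel.
The other patterns: stems whose second-to-last letter is 'l' add the prefix ti-; stems whose second-to-last letter is 'f' or 'w' add ha- … -al around the stem.
So dewashehs → dealwashehs.

dealwashehs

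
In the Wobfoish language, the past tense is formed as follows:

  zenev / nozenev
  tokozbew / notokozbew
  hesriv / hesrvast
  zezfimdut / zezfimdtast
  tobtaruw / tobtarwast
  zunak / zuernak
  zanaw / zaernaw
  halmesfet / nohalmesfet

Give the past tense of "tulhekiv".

zanaw and tokozbew both end in -w yet inflect differently (zaernaw, notokozbew), so the final letter is not what conditions the rule; the last vowel is.
"tulhekiv" has last vowel 'i'. The one such stem in the data (hesriv → hesrvast) deletes the last vowel and adds -ast (as do zezfimdut, tobtaruw), so the same rule applies.
So tulhekiv → tulhekvast.

tulhekvast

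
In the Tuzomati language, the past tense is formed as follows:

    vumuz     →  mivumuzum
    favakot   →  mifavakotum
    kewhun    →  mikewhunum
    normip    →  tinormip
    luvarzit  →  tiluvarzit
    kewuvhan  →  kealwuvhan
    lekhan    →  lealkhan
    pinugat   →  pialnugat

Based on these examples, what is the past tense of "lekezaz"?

lealkezaz

"lekezaz" has last vowel 'a'. The stems whose last vowel is 'a' (kewuvhan → kealwuvhan, lekhan → lealkhan, pinugat → pialnugat) insert -al- after the first vowel.
The other patterns: stems whose last vowel is 'o' or 'u' add mi- … -um around the stem; stems whose last vowel is 'i' add the prefix ti-.
So lekezaz → lealkezaz.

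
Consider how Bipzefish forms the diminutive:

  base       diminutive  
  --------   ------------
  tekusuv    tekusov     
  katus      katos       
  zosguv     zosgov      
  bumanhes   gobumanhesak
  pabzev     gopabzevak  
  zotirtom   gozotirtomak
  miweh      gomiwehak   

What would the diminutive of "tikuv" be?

tikov

zosguv and pabzev both end in -v yet inflect differently (zosgov, gopabzevak), so the final letter is not what conditions the rule; the last vowel is.
"tikuv" has last vowel 'u'. The stems whose last vowel is 'u' (zosguv → zosgov, tekusuv → tekusov, katus → katos) change the last vowel to 'o'.
So tikuv → tikov.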